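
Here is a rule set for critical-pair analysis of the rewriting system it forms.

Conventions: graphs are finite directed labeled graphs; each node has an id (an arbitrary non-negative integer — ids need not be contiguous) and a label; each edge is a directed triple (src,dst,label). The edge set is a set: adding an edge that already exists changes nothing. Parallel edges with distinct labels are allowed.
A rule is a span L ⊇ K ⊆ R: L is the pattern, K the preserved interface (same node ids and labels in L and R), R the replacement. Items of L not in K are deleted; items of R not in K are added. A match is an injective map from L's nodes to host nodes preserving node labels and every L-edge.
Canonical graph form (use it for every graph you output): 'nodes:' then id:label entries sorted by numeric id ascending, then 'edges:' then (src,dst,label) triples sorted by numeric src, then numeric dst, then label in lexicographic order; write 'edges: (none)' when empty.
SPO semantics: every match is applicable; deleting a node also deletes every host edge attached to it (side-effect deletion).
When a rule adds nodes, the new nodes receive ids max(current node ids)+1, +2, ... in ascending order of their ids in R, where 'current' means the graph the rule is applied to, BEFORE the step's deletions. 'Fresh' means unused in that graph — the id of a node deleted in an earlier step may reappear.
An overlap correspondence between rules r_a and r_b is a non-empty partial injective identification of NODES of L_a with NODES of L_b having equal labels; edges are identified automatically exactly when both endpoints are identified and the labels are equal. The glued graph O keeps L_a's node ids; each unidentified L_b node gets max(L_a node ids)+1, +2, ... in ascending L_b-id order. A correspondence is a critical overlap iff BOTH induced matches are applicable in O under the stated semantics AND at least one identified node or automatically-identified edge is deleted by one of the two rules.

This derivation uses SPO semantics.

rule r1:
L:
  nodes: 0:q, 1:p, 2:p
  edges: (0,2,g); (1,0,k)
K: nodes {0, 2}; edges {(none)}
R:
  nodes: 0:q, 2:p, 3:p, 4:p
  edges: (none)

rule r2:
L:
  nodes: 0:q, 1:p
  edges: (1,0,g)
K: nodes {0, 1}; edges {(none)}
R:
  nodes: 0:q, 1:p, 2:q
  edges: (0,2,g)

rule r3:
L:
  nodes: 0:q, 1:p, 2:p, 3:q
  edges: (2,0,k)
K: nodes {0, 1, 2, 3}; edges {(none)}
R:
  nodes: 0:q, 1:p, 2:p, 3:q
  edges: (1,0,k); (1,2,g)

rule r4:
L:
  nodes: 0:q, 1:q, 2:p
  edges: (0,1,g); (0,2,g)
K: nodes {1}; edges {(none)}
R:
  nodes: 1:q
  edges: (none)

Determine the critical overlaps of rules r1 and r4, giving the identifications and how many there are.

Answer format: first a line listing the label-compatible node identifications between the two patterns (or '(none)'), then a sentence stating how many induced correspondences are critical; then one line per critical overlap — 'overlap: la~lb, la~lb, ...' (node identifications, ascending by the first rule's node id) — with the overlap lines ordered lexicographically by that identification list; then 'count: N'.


label-compatible node identifications between L(r1) and L(r4): 0~0, 0~1, 1~2, 2~2
7 of the induced correspondences are critical overlaps of r1 and r4.
overlap: 0~0
overlap: 0~0, 1~2
overlap: 0~0, 2~2
overlap: 0~1, 1~2
overlap: 0~1, 2~2
overlap: 1~2
overlap: 2~2
count: 7


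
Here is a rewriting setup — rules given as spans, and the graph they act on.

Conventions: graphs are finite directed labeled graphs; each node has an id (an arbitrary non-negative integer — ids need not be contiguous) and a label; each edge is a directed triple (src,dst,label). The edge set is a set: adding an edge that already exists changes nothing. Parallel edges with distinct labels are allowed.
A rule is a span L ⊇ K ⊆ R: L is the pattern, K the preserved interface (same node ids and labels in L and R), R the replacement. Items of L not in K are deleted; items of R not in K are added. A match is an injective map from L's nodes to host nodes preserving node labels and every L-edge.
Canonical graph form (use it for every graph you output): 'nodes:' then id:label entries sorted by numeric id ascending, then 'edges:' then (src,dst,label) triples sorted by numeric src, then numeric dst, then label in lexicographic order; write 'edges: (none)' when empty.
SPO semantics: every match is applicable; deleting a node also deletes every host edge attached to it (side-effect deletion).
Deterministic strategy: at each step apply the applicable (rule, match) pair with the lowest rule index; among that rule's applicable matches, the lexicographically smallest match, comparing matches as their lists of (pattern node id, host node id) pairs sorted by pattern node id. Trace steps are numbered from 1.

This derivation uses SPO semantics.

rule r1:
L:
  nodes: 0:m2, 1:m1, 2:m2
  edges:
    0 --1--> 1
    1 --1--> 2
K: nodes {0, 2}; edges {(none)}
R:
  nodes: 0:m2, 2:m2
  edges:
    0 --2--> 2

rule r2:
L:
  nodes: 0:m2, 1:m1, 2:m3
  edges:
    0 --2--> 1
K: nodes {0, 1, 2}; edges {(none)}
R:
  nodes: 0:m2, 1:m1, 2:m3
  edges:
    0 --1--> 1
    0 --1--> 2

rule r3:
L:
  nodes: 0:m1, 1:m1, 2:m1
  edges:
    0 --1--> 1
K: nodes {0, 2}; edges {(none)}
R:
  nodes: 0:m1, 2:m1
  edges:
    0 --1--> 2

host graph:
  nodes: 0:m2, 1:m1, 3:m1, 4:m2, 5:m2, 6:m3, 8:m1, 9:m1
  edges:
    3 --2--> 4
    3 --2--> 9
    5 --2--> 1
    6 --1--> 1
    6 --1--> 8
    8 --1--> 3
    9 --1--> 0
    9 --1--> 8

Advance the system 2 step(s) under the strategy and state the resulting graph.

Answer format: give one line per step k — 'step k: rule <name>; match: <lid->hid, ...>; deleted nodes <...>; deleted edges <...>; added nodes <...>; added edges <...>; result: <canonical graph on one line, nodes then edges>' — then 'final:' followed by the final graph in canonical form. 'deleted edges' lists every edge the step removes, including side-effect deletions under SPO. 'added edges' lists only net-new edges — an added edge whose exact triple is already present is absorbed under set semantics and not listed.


step 1: rule r2; match: 0->5, 1->1, 2->6; deleted nodes (none); deleted edges (5,1,2); added nodes (none); added edges (5,1,1); (5,6,1); result: nodes: 0:m2, 1:m1, 3:m1, 4:m2, 5:m2, 6:m3, 8:m1, 9:m1 edges: (3,4,2); (3,9,2); (5,1,1); (5,6,1); (6,1,1); (6,8,1); (8,3,1); (9,0,1); (9,8,1)
step 2: rule r3; match: 0->8, 1->3, 2->1; deleted nodes 3; deleted edges (3,4,2); (3,9,2); (8,3,1); added nodes (none); added edges (8,1,1); result: nodes: 0:m2, 1:m1, 4:m2, 5:m2, 6:m3, 8:m1, 9:m1 edges: (5,1,1); (5,6,1); (6,1,1); (6,8,1); (8,1,1); (9,0,1); (9,8,1)
final:
nodes: 0:m2, 1:m1, 4:m2, 5:m2, 6:m3, 8:m1, 9:m1
edges: (5,1,1); (5,6,1); (6,1,1); (6,8,1); (8,1,1); (9,0,1); (9,8,1)


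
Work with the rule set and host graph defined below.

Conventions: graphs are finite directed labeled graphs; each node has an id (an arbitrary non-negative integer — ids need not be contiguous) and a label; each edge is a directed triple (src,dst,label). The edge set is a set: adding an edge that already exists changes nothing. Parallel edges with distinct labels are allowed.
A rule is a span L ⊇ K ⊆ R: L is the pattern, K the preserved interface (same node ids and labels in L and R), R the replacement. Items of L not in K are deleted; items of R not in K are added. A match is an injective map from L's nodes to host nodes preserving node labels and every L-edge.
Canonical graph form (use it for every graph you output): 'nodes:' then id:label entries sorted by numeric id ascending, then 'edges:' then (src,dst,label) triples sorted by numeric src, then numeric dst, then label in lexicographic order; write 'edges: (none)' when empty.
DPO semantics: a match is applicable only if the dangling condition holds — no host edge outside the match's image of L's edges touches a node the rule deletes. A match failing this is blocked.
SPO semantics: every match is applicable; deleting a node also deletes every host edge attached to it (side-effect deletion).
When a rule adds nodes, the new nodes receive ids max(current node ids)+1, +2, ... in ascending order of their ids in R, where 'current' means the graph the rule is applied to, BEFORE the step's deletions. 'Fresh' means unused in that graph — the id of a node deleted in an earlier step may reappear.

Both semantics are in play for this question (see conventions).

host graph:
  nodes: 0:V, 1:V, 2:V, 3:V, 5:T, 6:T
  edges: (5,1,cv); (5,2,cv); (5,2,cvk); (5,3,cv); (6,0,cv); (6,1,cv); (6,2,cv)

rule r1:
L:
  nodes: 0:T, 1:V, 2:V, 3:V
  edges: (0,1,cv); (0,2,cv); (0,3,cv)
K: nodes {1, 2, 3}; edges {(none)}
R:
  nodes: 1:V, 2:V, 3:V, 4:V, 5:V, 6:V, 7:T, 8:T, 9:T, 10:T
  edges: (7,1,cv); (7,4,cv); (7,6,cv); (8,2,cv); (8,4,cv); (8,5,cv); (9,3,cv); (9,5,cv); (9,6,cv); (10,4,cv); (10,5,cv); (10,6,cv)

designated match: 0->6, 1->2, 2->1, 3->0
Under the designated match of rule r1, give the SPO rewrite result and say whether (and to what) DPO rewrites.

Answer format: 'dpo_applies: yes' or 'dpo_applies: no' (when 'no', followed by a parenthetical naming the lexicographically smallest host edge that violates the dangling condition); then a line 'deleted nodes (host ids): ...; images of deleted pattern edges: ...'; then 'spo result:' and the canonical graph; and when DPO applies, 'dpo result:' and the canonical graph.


dpo_applies: yes
deleted nodes (host ids): 6; images of deleted pattern edges: (6,0,cv); (6,1,cv); (6,2,cv)
spo result:
nodes: 0:V, 1:V, 2:V, 3:V, 5:T, 7:V, 8:V, 9:V, 10:T, 11:T, 12:T, 13:T
edges: (5,1,cv); (5,2,cv); (5,2,cvk); (5,3,cv); (10,2,cv); (10,7,cv); (10,9,cv); (11,1,cv); (11,7,cv); (11,8,cv); (12,0,cv); (12,8,cv); (12,9,cv); (13,7,cv); (13,8,cv); (13,9,cv)
dpo result:
nodes: 0:V, 1:V, 2:V, 3:V, 5:T, 7:V, 8:V, 9:V, 10:T, 11:T, 12:T, 13:T
edges: (5,1,cv); (5,2,cv); (5,2,cvk); (5,3,cv); (10,2,cv); (10,7,cv); (10,9,cv); (11,1,cv); (11,7,cv); (11,8,cv); (12,0,cv); (12,8,cv); (12,9,cv); (13,7,cv); (13,8,cv); (13,9,cv)


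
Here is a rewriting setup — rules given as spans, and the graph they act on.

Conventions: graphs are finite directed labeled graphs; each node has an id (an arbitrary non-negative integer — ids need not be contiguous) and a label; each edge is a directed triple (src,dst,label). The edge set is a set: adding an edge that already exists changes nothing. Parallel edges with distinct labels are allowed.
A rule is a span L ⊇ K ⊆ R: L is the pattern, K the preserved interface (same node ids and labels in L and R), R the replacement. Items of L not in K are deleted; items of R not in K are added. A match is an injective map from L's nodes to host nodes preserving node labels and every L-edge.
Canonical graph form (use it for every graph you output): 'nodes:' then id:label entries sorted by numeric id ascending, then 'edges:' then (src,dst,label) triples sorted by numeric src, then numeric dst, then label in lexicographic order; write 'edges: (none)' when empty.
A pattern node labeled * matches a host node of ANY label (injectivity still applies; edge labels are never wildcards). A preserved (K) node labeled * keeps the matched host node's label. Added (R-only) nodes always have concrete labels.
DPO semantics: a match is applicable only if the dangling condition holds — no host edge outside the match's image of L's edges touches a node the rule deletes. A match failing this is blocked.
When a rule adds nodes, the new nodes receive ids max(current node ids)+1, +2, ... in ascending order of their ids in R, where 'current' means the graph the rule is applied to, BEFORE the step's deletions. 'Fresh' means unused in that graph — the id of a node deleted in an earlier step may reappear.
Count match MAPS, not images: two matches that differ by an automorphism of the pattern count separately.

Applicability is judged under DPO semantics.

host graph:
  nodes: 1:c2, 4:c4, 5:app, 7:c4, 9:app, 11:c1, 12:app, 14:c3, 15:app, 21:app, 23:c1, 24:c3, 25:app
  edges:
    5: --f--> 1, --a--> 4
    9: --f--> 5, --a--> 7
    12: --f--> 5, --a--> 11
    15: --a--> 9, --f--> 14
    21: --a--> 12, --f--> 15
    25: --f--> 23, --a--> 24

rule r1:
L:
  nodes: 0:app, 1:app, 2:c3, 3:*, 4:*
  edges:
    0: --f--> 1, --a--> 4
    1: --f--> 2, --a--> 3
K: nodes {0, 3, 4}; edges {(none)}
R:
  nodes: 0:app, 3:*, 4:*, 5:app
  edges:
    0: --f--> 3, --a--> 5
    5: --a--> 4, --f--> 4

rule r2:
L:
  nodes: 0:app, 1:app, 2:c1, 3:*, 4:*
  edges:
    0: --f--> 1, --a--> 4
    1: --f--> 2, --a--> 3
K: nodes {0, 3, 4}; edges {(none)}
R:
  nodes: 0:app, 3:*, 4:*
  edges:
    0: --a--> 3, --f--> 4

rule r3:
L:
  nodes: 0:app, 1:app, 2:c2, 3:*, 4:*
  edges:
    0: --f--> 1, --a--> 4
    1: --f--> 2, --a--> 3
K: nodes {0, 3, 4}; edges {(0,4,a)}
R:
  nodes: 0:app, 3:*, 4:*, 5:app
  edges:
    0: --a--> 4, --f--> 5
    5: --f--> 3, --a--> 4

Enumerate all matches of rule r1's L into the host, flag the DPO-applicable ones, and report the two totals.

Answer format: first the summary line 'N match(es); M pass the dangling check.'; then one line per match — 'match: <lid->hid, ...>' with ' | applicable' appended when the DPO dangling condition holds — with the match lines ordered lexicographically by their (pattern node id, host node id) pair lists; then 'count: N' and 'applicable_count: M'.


1 match(es); 1 pass the dangling check.
match: 0->21, 1->15, 2->14, 3->9, 4->12 | applicable
count: 1
applicable_count: 1


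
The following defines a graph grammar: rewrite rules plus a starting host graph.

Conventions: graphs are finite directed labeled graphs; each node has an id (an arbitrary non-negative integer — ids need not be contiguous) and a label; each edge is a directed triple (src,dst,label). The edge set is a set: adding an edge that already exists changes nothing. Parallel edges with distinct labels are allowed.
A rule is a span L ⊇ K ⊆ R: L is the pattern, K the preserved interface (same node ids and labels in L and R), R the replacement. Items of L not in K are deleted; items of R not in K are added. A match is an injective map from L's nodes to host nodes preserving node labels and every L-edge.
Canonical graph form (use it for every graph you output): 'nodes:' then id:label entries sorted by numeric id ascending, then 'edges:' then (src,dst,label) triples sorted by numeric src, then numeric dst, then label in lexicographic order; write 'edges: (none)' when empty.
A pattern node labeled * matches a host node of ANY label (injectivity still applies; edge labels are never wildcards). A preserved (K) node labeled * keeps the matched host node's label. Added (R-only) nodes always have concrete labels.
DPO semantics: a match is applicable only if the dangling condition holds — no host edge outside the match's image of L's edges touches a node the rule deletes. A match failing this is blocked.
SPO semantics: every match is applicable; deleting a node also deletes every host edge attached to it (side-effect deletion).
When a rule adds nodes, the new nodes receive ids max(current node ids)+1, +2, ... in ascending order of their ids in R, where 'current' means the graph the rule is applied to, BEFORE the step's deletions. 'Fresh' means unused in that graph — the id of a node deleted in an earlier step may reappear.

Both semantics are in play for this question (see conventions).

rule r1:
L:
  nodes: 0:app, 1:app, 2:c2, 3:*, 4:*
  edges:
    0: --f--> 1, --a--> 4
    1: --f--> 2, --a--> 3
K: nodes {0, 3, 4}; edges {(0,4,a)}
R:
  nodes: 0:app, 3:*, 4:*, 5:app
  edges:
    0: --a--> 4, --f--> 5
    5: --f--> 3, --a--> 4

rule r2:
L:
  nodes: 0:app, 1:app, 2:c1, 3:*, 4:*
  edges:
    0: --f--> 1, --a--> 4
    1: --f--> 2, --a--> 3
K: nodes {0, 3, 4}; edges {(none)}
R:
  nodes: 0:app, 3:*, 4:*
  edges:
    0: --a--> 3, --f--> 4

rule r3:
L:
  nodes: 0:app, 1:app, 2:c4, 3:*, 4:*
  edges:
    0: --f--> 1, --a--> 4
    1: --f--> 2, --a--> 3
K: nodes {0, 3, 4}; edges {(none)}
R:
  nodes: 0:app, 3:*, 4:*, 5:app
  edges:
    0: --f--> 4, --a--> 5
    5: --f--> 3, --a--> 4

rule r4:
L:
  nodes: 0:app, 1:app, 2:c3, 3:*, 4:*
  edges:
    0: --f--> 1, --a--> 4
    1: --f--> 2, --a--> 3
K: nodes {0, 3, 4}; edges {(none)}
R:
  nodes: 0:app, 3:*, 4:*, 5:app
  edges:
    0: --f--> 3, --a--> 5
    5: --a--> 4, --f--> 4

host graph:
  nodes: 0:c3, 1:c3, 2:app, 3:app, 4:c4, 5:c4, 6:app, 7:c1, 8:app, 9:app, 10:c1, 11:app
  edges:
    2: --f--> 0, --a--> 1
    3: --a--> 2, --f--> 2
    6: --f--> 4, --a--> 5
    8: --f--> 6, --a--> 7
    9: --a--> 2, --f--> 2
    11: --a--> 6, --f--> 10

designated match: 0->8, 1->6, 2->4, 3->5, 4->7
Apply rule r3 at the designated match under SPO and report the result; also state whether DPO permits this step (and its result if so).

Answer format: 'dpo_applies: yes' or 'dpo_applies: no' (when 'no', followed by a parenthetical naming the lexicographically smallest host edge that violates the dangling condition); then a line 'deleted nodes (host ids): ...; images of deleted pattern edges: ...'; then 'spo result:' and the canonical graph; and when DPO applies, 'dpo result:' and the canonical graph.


dpo_applies: no
(the rule deletes node 6, which keeps host edge (11,6,a) outside the match image — the dangling condition fails, DPO blocks; SPO proceeds and side-deletes such edges)
deleted nodes (host ids): 4, 6; images of deleted pattern edges: (6,4,f); (6,5,a); (8,6,f); (8,7,a)
spo result:
nodes: 0:c3, 1:c3, 2:app, 3:app, 5:c4, 7:c1, 8:app, 9:app, 10:c1, 11:app, 12:app
edges: (2,0,f); (2,1,a); (3,2,a); (3,2,f); (8,7,f); (8,12,a); (9,2,a); (9,2,f); (11,10,f); (12,5,f); (12,7,a)


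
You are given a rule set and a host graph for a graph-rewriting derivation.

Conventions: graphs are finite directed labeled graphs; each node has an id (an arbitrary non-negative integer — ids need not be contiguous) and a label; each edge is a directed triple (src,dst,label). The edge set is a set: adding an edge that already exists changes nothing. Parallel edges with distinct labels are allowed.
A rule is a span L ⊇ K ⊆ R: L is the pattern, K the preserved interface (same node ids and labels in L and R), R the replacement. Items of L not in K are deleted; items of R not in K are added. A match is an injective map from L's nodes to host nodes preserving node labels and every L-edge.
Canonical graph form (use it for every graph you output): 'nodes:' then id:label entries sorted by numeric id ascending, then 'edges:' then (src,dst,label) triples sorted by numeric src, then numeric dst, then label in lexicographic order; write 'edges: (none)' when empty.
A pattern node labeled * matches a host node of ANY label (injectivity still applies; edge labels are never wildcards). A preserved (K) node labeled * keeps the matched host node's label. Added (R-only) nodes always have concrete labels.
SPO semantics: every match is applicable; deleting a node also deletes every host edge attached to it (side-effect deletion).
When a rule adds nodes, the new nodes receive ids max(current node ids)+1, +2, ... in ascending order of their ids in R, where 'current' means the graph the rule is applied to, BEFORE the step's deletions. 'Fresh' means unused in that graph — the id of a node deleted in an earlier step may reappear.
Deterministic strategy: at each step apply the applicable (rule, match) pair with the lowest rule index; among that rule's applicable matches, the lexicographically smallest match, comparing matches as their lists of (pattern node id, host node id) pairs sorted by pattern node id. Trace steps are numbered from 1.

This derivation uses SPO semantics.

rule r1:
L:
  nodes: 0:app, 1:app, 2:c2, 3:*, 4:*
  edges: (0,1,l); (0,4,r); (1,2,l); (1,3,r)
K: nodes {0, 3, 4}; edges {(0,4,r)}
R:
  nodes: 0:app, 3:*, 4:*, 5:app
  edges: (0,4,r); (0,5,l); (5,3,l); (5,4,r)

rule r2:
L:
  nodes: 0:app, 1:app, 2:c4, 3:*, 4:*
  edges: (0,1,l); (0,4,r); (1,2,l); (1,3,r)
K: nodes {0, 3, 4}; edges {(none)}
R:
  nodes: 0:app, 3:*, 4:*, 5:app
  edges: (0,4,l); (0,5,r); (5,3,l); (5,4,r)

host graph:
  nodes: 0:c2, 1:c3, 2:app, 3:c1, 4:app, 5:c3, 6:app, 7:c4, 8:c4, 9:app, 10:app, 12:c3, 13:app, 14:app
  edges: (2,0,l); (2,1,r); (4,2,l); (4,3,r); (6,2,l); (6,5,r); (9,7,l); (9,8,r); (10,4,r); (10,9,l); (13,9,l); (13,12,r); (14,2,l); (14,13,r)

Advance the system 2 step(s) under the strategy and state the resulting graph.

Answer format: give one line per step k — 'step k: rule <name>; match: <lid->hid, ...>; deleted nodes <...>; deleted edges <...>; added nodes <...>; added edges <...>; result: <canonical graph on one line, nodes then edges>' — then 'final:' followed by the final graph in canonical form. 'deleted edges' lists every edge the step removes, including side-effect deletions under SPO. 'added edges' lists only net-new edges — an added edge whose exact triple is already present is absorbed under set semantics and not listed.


step 1: rule r1; match: 0->4, 1->2, 2->0, 3->1, 4->3; deleted nodes 0, 2; deleted edges (2,0,l); (2,1,r); (4,2,l); (6,2,l); (14,2,l); added nodes 15; added edges (4,15,l); (15,1,l); (15,3,r); result: nodes: 1:c3, 3:c1, 4:app, 5:c3, 6:app, 7:c4, 8:c4, 9:app, 10:app, 12:c3, 13:app, 14:app, 15:app edges: (4,3,r); (4,15,l); (6,5,r); (9,7,l); (9,8,r); (10,4,r); (10,9,l); (13,9,l); (13,12,r); (14,13,r); (15,1,l); (15,3,r)
step 2: rule r2; match: 0->10, 1->9, 2->7, 3->8, 4->4; deleted nodes 7, 9; deleted edges (9,7,l); (9,8,r); (10,4,r); (10,9,l); (13,9,l); added nodes 16; added edges (10,4,l); (10,16,r); (16,4,r); (16,8,l); result: nodes: 1:c3, 3:c1, 4:app, 5:c3, 6:app, 8:c4, 10:app, 12:c3, 13:app, 14:app, 15:app, 16:app edges: (4,3,r); (4,15,l); (6,5,r); (10,4,l); (10,16,r); (13,12,r); (14,13,r); (15,1,l); (15,3,r); (16,4,r); (16,8,l)
final:
nodes: 1:c3, 3:c1, 4:app, 5:c3, 6:app, 8:c4, 10:app, 12:c3, 13:app, 14:app, 15:app, 16:app
edges: (4,3,r); (4,15,l); (6,5,r); (10,4,l); (10,16,r); (13,12,r); (14,13,r); (15,1,l); (15,3,r); (16,4,r); (16,8,l)


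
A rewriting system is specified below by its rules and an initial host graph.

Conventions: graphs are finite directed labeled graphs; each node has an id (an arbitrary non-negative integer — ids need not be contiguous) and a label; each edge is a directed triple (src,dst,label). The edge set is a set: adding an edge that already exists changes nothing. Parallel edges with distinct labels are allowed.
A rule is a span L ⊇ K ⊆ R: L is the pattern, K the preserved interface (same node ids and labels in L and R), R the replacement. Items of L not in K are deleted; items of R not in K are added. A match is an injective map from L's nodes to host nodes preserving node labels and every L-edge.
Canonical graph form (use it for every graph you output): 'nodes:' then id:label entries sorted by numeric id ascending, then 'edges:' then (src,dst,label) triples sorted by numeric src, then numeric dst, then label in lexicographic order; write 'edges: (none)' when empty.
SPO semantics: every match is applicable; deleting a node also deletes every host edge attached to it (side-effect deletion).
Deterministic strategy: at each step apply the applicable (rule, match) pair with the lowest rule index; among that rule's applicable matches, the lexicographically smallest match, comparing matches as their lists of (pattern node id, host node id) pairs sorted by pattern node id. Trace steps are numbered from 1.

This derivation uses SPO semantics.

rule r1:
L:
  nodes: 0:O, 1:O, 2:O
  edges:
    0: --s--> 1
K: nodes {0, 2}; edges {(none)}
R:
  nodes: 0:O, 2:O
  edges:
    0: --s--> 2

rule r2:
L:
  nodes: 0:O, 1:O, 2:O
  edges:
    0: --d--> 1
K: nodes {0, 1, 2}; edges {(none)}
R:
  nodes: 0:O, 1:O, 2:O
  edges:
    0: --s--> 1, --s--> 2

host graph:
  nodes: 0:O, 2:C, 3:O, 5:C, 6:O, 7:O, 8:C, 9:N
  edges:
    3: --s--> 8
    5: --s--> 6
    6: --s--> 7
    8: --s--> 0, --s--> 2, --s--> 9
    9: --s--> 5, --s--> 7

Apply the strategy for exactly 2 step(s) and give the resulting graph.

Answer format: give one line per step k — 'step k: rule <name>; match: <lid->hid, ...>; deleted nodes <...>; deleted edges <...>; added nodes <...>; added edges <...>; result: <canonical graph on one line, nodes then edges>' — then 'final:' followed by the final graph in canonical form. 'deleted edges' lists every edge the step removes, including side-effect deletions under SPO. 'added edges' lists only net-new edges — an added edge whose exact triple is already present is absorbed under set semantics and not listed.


step 1: rule r1; match: 0->6, 1->7, 2->0; deleted nodes 7; deleted edges (6,7,s); (9,7,s); added nodes (none); added edges (6,0,s); result: nodes: 0:O, 2:C, 3:O, 5:C, 6:O, 8:C, 9:N edges: (3,8,s); (5,6,s); (6,0,s); (8,0,s); (8,2,s); (8,9,s); (9,5,s)
step 2: rule r1; match: 0->6, 1->0, 2->3; deleted nodes 0; deleted edges (6,0,s); (8,0,s); added nodes (none); added edges (6,3,s); result: nodes: 2:C, 3:O, 5:C, 6:O, 8:C, 9:N edges: (3,8,s); (5,6,s); (6,3,s); (8,2,s); (8,9,s); (9,5,s)
final:
nodes: 2:C, 3:O, 5:C, 6:O, 8:C, 9:N
edges: (3,8,s); (5,6,s); (6,3,s); (8,2,s); (8,9,s); (9,5,s)


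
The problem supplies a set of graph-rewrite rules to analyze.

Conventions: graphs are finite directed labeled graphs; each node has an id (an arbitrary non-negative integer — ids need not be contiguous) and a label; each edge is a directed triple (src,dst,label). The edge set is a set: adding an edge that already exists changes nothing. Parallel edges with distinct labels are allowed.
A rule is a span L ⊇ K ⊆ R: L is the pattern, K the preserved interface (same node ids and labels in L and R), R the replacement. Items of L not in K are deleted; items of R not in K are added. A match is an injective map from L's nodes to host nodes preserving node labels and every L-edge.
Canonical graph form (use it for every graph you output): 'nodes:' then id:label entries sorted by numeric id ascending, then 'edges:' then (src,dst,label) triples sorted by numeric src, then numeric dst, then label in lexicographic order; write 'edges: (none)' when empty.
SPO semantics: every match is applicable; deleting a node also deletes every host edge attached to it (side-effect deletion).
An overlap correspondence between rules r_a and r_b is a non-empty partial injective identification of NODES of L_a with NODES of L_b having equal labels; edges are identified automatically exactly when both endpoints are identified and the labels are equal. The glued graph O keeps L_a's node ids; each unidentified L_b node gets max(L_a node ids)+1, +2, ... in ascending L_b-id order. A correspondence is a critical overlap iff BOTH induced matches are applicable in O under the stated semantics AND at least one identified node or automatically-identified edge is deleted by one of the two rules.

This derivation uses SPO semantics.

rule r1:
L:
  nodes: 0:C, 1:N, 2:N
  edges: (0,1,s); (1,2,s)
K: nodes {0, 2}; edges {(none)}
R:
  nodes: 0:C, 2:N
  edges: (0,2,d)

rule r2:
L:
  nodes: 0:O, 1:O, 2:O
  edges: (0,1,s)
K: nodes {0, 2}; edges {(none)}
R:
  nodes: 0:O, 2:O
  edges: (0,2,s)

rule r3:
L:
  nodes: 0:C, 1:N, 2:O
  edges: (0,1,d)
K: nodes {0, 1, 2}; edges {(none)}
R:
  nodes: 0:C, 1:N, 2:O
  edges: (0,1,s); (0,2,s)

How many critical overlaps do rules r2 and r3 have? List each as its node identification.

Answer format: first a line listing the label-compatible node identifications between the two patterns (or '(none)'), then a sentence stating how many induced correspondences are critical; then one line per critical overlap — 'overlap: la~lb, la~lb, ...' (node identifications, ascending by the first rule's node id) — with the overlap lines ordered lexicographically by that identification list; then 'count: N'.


label-compatible node identifications between L(r2) and L(r3): 0~2, 1~2, 2~2
1 of the induced correspondences is a critical overlap of r2 and r3.
overlap: 1~2
count: 1


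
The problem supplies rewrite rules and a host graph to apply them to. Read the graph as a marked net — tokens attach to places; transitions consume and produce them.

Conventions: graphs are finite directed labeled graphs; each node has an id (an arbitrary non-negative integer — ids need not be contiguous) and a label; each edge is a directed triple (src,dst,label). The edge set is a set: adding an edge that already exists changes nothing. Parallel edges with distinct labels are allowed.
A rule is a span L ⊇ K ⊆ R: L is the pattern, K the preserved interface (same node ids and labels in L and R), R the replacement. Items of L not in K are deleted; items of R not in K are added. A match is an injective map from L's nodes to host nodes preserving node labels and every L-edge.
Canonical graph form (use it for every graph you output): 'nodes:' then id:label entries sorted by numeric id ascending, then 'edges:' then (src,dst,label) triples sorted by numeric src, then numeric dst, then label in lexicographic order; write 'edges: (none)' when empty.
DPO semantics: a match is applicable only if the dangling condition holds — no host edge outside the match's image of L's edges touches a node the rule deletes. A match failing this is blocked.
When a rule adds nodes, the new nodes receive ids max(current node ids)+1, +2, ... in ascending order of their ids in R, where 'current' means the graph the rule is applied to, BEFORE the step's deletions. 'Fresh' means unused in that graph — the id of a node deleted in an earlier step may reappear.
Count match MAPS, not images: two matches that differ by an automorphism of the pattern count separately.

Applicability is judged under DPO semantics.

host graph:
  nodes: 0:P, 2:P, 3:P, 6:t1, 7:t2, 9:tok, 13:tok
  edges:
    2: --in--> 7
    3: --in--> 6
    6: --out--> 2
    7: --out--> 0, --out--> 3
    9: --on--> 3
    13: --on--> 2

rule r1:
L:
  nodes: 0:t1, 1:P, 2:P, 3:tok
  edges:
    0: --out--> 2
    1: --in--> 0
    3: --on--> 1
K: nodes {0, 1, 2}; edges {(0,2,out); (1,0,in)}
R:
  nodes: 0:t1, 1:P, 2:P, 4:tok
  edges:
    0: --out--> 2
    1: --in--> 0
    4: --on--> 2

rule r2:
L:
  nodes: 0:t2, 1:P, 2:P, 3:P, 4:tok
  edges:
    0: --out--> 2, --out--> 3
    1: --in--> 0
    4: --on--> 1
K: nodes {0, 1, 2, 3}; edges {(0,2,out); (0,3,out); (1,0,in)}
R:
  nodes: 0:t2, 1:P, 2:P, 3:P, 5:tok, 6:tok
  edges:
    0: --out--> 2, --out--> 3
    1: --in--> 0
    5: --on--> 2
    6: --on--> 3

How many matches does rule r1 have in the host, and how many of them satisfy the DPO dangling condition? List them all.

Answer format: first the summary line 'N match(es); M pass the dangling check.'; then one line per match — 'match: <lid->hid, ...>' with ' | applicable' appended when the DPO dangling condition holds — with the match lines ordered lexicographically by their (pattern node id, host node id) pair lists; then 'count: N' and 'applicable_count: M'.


1 match(es); 1 pass the dangling check.
match: 0->6, 1->3, 2->2, 3->9 | applicable
count: 1
applicable_count: 1


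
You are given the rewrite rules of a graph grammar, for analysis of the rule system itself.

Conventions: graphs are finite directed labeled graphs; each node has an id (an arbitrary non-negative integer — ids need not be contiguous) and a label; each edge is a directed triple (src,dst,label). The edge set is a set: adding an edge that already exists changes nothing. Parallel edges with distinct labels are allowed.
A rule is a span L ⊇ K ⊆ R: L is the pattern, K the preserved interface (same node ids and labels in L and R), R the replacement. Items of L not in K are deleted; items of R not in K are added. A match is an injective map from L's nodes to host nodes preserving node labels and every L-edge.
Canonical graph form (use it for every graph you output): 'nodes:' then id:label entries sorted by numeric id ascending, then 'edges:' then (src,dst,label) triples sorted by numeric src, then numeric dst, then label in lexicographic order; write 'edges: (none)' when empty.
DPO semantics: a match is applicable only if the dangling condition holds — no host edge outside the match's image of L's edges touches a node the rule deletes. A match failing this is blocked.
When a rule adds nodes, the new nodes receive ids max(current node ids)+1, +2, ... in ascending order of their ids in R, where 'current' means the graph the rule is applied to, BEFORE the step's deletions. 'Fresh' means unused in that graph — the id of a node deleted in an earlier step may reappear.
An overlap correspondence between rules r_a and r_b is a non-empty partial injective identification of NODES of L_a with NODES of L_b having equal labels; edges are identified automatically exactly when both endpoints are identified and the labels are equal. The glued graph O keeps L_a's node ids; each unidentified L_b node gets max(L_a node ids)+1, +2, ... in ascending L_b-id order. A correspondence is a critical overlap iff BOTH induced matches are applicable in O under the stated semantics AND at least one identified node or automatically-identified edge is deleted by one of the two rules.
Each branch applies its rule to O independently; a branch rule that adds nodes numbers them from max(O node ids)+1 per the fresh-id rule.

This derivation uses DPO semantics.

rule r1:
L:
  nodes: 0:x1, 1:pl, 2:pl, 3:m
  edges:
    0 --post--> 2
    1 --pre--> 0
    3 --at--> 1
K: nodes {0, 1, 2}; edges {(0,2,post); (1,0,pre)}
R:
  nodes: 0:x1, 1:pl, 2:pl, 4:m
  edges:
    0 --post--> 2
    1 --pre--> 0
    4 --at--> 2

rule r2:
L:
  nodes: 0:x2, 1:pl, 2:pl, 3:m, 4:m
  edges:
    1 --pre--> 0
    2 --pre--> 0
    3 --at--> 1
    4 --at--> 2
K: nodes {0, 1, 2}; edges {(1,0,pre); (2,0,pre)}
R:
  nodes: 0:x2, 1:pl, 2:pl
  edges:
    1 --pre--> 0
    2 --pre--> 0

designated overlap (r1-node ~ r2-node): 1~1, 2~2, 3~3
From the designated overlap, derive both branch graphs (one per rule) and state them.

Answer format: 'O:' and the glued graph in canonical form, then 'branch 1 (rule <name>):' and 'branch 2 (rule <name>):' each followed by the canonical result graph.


O:
nodes: 0:x1, 1:pl, 2:pl, 3:m, 4:x2, 5:m
edges: (0,2,post); (1,0,pre); (1,4,pre); (2,4,pre); (3,1,at); (5,2,at)
branch 1 (rule r1):
nodes: 0:x1, 1:pl, 2:pl, 4:x2, 5:m, 6:m
edges: (0,2,post); (1,0,pre); (1,4,pre); (2,4,pre); (5,2,at); (6,2,at)
branch 2 (rule r2):
nodes: 0:x1, 1:pl, 2:pl, 4:x2
edges: (0,2,post); (1,0,pre); (1,4,pre); (2,4,pre)


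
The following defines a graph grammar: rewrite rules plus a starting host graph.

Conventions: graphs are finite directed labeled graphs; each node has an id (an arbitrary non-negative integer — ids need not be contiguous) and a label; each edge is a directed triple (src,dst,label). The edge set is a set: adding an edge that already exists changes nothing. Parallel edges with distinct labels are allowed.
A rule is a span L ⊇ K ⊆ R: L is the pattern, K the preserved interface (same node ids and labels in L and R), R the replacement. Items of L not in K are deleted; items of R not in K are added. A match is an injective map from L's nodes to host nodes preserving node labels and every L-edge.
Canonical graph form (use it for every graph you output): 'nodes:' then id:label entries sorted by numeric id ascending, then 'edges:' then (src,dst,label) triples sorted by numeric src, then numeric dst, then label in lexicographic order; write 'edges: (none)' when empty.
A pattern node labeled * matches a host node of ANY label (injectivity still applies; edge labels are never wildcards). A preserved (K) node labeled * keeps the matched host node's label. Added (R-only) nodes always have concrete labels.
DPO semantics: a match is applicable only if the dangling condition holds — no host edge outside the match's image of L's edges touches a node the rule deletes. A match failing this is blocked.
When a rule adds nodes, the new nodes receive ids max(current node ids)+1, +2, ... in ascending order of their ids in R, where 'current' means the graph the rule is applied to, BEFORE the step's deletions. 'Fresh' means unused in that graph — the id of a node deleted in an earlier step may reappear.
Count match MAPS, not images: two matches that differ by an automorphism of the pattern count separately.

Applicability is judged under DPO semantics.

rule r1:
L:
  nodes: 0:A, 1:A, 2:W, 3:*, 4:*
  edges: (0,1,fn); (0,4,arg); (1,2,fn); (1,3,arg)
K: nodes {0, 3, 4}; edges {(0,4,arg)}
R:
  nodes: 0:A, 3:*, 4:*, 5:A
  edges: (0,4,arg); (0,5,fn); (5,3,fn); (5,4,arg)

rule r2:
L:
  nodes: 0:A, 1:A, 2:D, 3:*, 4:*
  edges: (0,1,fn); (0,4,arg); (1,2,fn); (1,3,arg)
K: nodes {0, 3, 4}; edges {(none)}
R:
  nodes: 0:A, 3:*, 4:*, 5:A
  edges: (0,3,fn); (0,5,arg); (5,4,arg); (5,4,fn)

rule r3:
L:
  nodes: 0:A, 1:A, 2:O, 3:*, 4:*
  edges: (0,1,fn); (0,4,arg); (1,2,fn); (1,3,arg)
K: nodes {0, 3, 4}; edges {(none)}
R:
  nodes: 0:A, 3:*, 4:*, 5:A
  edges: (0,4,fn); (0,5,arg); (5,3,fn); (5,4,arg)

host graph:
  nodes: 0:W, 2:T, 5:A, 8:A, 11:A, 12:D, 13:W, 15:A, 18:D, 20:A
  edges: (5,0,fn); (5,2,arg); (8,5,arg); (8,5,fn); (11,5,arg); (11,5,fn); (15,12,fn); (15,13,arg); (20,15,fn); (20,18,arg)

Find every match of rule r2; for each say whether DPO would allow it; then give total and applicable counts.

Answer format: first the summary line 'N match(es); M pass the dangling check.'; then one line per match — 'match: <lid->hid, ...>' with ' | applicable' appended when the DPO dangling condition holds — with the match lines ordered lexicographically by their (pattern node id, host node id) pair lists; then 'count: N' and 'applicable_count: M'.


1 match(es); 1 pass the dangling check.
match: 0->20, 1->15, 2->12, 3->13, 4->18 | applicable
count: 1
applicable_count: 1


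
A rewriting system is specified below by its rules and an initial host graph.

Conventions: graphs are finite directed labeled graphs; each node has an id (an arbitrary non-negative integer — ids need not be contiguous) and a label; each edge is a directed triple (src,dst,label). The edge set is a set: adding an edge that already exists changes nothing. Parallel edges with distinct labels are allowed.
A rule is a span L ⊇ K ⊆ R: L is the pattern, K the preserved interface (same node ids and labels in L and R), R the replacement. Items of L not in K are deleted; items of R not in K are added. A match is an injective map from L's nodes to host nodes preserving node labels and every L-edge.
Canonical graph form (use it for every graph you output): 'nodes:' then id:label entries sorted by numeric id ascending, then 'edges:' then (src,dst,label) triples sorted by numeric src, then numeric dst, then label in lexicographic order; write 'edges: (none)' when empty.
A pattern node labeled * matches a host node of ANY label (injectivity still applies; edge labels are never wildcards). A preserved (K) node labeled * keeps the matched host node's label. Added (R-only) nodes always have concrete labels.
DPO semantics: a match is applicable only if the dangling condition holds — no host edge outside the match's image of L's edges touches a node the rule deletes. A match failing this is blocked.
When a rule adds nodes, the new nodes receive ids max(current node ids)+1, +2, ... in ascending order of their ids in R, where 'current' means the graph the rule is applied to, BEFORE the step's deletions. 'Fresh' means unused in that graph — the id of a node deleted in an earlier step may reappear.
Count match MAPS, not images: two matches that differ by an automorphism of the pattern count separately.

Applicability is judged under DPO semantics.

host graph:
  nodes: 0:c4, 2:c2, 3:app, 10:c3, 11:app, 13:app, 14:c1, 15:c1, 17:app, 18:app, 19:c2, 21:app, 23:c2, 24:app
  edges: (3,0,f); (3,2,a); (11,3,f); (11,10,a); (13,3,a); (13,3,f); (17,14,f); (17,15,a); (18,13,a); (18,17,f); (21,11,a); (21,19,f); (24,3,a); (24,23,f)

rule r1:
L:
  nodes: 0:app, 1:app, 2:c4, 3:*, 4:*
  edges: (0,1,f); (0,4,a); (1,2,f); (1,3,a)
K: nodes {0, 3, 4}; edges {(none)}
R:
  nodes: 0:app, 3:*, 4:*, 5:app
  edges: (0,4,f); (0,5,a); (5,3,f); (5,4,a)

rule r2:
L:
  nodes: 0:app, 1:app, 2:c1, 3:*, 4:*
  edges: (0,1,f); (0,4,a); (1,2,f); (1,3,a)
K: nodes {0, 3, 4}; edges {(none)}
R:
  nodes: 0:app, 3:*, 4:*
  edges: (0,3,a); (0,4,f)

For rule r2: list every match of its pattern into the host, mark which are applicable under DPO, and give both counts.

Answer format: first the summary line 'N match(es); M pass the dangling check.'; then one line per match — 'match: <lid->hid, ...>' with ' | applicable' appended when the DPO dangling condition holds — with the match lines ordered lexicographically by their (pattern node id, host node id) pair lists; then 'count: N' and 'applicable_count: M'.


1 match(es); 1 pass the dangling check.
match: 0->18, 1->17, 2->14, 3->15, 4->13 | applicable
count: 1
applicable_count: 1
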